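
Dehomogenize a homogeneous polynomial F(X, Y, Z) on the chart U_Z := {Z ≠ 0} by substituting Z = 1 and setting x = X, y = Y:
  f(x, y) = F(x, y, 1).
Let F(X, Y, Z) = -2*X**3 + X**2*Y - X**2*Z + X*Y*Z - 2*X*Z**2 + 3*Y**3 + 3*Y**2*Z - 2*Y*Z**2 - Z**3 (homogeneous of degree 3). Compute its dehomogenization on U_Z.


f(x, y) = -2*x**3 + x**2*y - x**2 + x*y - 2*x + 3*y**3 + 3*y**2 - 2*y - 1

On U_Z we set Z = 1. Each monomial c·X^i·Y^j·Z^k in F becomes c·x^i·y^j·1^k = c·x^i·y^j.
Substituting Z = 1: F(X, Y, 1) = -2*x**3 + x**2*y - x**2 + x*y - 2*x + 3*y**3 + 3*y**2 - 2*y - 1.
Note: deg(f) ≤ deg(F) = 3; strict inequality happens when F is divisible by Z (lost terms).


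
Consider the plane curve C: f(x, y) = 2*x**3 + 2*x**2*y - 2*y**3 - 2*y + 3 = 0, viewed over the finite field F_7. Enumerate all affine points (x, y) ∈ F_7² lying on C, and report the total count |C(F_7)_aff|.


Affine F_7-points: {(0, 4), (0, 6), (1, 3), (1, 5), (1, 6), (3, 4), (4, 2), (5, 3)}; count = 8.

For each of the 49 pairs (x, y) ∈ F_7², evaluate f(x, y) mod 7. Record the zeros.
  x = 0: [0↦3, 1↦6, 2↦4, 3↦6, 4↦0, 5↦2, 6↦0]  zeros at y ∈ {4, 6}
  x = 1: [0↦5, 1↦3, 2↦3, 3↦0, 4↦3, 5↦0, 6↦0]  zeros at y ∈ {3, 5, 6}
  x = 2: [0↦5, 1↦2, 2↦1, 3↦4, 4↦6, 5↦2, 6↦1]  zeros at y ∈ ∅
  x = 3: [0↦1, 1↦1, 2↦3, 3↦2, 4↦0, 5↦6, 6↦1]  zeros at y ∈ {4}
  x = 4: [0↦5, 1↦5, 2↦0, 3↦6, 4↦4, 5↦3, 6↦5]  zeros at y ∈ {2}
  x = 5: [0↦1, 1↦5, 2↦4, 3↦0, 4↦2, 5↦5, 6↦4]  zeros at y ∈ {3}
  x = 6: [0↦1, 1↦6, 2↦6, 3↦3, 4↦6, 5↦3, 6↦3]  zeros at y ∈ ∅
Collecting zeros: affine points = {(0, 4), (0, 6), (1, 3), (1, 5), (1, 6), (3, 4), (4, 2), (5, 3)}.
Total count |C(F_7)_aff| = 8.


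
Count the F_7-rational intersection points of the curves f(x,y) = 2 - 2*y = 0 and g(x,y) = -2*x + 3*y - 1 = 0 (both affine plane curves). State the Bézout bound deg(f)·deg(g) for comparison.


Common zeros: {(1, 1)}; count = 1; Bézout bound = 1.

deg(f) = 1, deg(g) = 1, so Bézout bound = 1.
Scan x ∈ F_7. For each x, list the y ∈ F_7 with f(x, y) ≡ 0 and those with g(x, y) ≡ 0 (mod 7); the common zeros in that column are the intersection.
  x = 0: f ≡ 0 at y ∈ {1}; g ≡ 0 at y ∈ {5}; common: ∅.
  x = 1: f ≡ 0 at y ∈ {1}; g ≡ 0 at y ∈ {1}; common: {1}.
  x = 2: f ≡ 0 at y ∈ {1}; g ≡ 0 at y ∈ {4}; common: ∅.
  x = 3: f ≡ 0 at y ∈ {1}; g ≡ 0 at y ∈ {0}; common: ∅.
  x = 4: f ≡ 0 at y ∈ {1}; g ≡ 0 at y ∈ {3}; common: ∅.
  x = 5: f ≡ 0 at y ∈ {1}; g ≡ 0 at y ∈ {6}; common: ∅.
  x = 6: f ≡ 0 at y ∈ {1}; g ≡ 0 at y ∈ {2}; common: ∅.
Collecting: common zeros = {(1, 1)}, so the count is 1.
Comparison with the Bézout bound: 1 ≤ 1 = deg(f)·deg(g), as expected for curves with no common component (the bound is attained).


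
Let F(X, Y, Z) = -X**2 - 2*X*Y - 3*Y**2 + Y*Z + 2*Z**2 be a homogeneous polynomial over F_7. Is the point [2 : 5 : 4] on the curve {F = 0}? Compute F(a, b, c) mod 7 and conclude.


F(2,5,4) ≡ 2 (mod 7); P is NOT on the curve.

Evaluate F(2, 5, 4) term-by-term (mod 7).
  -X**2 ↦ -1·4·1·1 = -4
  -2*X*Y ↦ -2·2·5·1 = -20
  -3*Y**2 ↦ -3·1·25·1 = -75
  Y*Z ↦ 1·1·5·4 = 20
  2*Z**2 ↦ 2·1·1·16 = 32
Sum: F(2, 5, 4) = (-4) + (-20) + (-75) + (20) + (32) = -47.
Reducing mod 7: -47 ≡ 2 (mod 7).
Since F(a, b, c) ≡ 2 ≠ 0 (mod 7), P does NOT lie on the curve.


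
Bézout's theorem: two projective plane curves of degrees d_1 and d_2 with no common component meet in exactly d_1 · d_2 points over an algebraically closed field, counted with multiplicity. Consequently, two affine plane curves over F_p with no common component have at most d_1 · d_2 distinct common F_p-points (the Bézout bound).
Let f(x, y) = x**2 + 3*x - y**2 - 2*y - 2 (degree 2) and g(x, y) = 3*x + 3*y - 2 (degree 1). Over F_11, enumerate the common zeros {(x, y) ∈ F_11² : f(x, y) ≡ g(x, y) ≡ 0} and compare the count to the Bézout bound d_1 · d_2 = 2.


Common zeros: {(6, 2)}; count = 1; Bézout bound = 2.

deg(f) = 2, deg(g) = 1, so Bézout bound = 2.
Scan x ∈ F_11. For each x, list the y ∈ F_11 with f(x, y) ≡ 0 and those with g(x, y) ≡ 0 (mod 11); the common zeros in that column are the intersection.
  x = 0: f ≡ 0 at y ∈ ∅; g ≡ 0 at y ∈ {8}; common: ∅.
  x = 1: f ≡ 0 at y ∈ {4, 5}; g ≡ 0 at y ∈ {7}; common: ∅.
  x = 2: f ≡ 0 at y ∈ {2, 7}; g ≡ 0 at y ∈ {6}; common: ∅.
  x = 3: f ≡ 0 at y ∈ ∅; g ≡ 0 at y ∈ {5}; common: ∅.
  x = 4: f ≡ 0 at y ∈ {3, 6}; g ≡ 0 at y ∈ {4}; common: ∅.
  x = 5: f ≡ 0 at y ∈ ∅; g ≡ 0 at y ∈ {3}; common: ∅.
  x = 6: f ≡ 0 at y ∈ {2, 7}; g ≡ 0 at y ∈ {2}; common: {2}.
  x = 7: f ≡ 0 at y ∈ {4, 5}; g ≡ 0 at y ∈ {1}; common: ∅.
  x = 8: f ≡ 0 at y ∈ ∅; g ≡ 0 at y ∈ {0}; common: ∅.
  x = 9: f ≡ 0 at y ∈ ∅; g ≡ 0 at y ∈ {10}; common: ∅.
  x = 10: f ≡ 0 at y ∈ ∅; g ≡ 0 at y ∈ {9}; common: ∅.
Collecting: common zeros = {(6, 2)}, so the count is 1.
Comparison with the Bézout bound: 1 ≤ 2 = deg(f)·deg(g), as expected for curves with no common component (the affine F_11-count falls short of the bound because intersections may lie at infinity, over extension fields, or carry multiplicity).


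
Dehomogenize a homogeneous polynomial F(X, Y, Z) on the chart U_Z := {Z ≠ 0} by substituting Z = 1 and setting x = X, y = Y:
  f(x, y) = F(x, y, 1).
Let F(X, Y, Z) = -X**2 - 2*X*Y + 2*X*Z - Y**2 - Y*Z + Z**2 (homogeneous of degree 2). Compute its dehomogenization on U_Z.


f(x, y) = -x**2 - 2*x*y + 2*x - y**2 - y + 1

On U_Z we set Z = 1. Each monomial c·X^i·Y^j·Z^k in F becomes c·x^i·y^j·1^k = c·x^i·y^j.
Substituting Z = 1: F(X, Y, 1) = -x**2 - 2*x*y + 2*x - y**2 - y + 1.
Note: deg(f) ≤ deg(F) = 2; strict inequality happens when F is divisible by Z (lost terms).


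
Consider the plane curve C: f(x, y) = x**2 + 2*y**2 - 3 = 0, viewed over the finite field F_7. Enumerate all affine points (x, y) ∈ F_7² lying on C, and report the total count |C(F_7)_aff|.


Affine F_7-points: {(1, 1), (1, 6), (3, 2), (3, 5), (4, 2), (4, 5), (6, 1), (6, 6)}; count = 8.

For each of the 49 pairs (x, y) ∈ F_7², evaluate f(x, y) mod 7. Record the zeros.
  x = 0: [0↦4, 1↦6, 2↦5, 3↦1, 4↦1, 5↦5, 6↦6]  zeros at y ∈ ∅
  x = 1: [0↦5, 1↦0, 2↦6, 3↦2, 4↦2, 5↦6, 6↦0]  zeros at y ∈ {1, 6}
  x = 2: [0↦1, 1↦3, 2↦2, 3↦5, 4↦5, 5↦2, 6↦3]  zeros at y ∈ ∅
  x = 3: [0↦6, 1↦1, 2↦0, 3↦3, 4↦3, 5↦0, 6↦1]  zeros at y ∈ {2, 5}
  x = 4: [0↦6, 1↦1, 2↦0, 3↦3, 4↦3, 5↦0, 6↦1]  zeros at y ∈ {2, 5}
  x = 5: [0↦1, 1↦3, 2↦2, 3↦5, 4↦5, 5↦2, 6↦3]  zeros at y ∈ ∅
  x = 6: [0↦5, 1↦0, 2↦6, 3↦2, 4↦2, 5↦6, 6↦0]  zeros at y ∈ {1, 6}
Collecting zeros: affine points = {(1, 1), (1, 6), (3, 2), (3, 5), (4, 2), (4, 5), (6, 1), (6, 6)}.
Total count |C(F_7)_aff| = 8.


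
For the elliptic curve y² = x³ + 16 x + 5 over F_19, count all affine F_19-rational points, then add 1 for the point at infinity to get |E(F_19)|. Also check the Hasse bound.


Affine points = {(0, 9), (0, 10), (2, 8), (2, 11), (3, 2), (3, 17), (4, 0), (5, 1), (5, 18), (7, 2), (7, 17), (9, 2), (9, 17), (10, 5), (10, 14), (11, 7), (11, 12), (12, 5), (12, 14), (13, 4), (13, 15), (14, 3), (14, 16), (16, 5), (16, 14), (18, 8), (18, 11)}; affine count = 27; |E(F_19)| = 28.

Discriminant check: Δ ∝ 4a³ + 27b² = 4·16³ + 27·5² = 4·4096 + 27·25 ≡ 16 (mod 19). Nonzero ⇒ E is nonsingular.
For each x ∈ F_19, compute rhs = x³ + 16·x + 5 mod 19, then count y ∈ F_19 with y² ≡ rhs.
  x = 0: rhs = 5, matching y values: 9, 10 (2 points).
  x = 1: rhs = 3, matching y values: none (0 points).
  x = 2: rhs = 7, matching y values: 8, 11 (2 points).
  x = 3: rhs = 4, matching y values: 2, 17 (2 points).
  x = 4: rhs = 0, matching y values: 0 (1 points).
  x = 5: rhs = 1, matching y values: 1, 18 (2 points).
  x = 6: rhs = 13, matching y values: none (0 points).
  x = 7: rhs = 4, matching y values: 2, 17 (2 points).
  x = 8: rhs = 18, matching y values: none (0 points).
  x = 9: rhs = 4, matching y values: 2, 17 (2 points).
  x = 10: rhs = 6, matching y values: 5, 14 (2 points).
  x = 11: rhs = 11, matching y values: 7, 12 (2 points).
  x = 12: rhs = 6, matching y values: 5, 14 (2 points).
  x = 13: rhs = 16, matching y values: 4, 15 (2 points).
  x = 14: rhs = 9, matching y values: 3, 16 (2 points).
  x = 15: rhs = 10, matching y values: none (0 points).
  x = 16: rhs = 6, matching y values: 5, 14 (2 points).
  x = 17: rhs = 3, matching y values: none (0 points).
  x = 18: rhs = 7, matching y values: 8, 11 (2 points).
Total affine count: 27.
Full point count |E(F_19)| = 27 + 1 = 28.
Hasse bound: |28 − (19+1)| = |8| = 8 ≤ 2√19 ≈ 8.7178 ✓.


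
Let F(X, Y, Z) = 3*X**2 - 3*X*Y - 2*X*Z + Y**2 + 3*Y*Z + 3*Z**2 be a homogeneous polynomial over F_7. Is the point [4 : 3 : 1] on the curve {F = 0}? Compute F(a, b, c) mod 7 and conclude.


F(4,3,1) ≡ 4 (mod 7); P is NOT on the curve.

Evaluate F(4, 3, 1) term-by-term (mod 7).
  3*X**2 ↦ 3·16·1·1 = 48
  -3*X*Y ↦ -3·4·3·1 = -36
  -2*X*Z ↦ -2·4·1·1 = -8
  Y**2 ↦ 1·1·9·1 = 9
  3*Y*Z ↦ 3·1·3·1 = 9
  3*Z**2 ↦ 3·1·1·1 = 3
Sum: F(4, 3, 1) = (48) + (-36) + (-8) + (9) + (9) + (3) = 25.
Reducing mod 7: 25 ≡ 4 (mod 7).
Since F(a, b, c) ≡ 4 ≠ 0 (mod 7), P does NOT lie on the curve.


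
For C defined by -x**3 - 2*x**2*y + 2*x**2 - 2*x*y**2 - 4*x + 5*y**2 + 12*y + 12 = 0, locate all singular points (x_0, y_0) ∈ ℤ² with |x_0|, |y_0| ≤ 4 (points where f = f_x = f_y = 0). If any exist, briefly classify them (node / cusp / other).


Singular points: {(2, -2)}; classification: cusp.

Compute partial derivatives:
  f_x = -3*x**2 - 4*x*y + 4*x - 2*y**2 - 4.
  f_y = -2*x**2 - 4*x*y + 10*y + 12.
Scan x_0 ∈ {−4, ..., 4}. For each x_0, f_y(x_0, y) is a polynomial in y; find its integer roots y ∈ {−4, ..., 4}, then test f_x and f at those candidates.
  x = -4: f_y(-4, y) = 26*y - 20; no integer root y with |y| ≤ 4.
  x = -3: f_y(-3, y) = 22*y - 6; no integer root y with |y| ≤ 4.
  x = -2: f_y(-2, y) = 18*y + 4; no integer root y with |y| ≤ 4.
  x = -1: f_y(-1, y) = 14*y + 10; no integer root y with |y| ≤ 4.
  x = 0: f_y(0, y) = 10*y + 12; no integer root y with |y| ≤ 4.
  x = 1: f_y(1, y) = 6*y + 10; no integer root y with |y| ≤ 4.
  x = 2: f_y(2, y) = 2*y + 4; vanishes at y ∈ {-2}. (2, -2): f_x = 0, f = 0 — SINGULAR.
  x = 3: f_y(3, y) = -2*y - 6; vanishes at y ∈ {-3}. (3, -3): f_x = -1 ≠ 0.
  x = 4: f_y(4, y) = -6*y - 20; no integer root y with |y| ≤ 4.
Only singular point on the grid: (2, -2).
Classify: substitute x = 2 + u, y = -2 + v and expand: f = -u**3 - 2*u**2*v - 2*u*v**2 + v**2.
No constant or linear terms (consistent with a singular point). Quadratic part: v**2. Cubic part: -u**3 - 2*u**2*v - 2*u*v**2.
The quadratic part v**2 is a perfect square, so there is a single (double) tangent line v = 0, i.e. y = -2. Restricting the cubic part to that line (v = 0) leaves -u**3 ≠ 0, so f is not divisible by v and the branch is v² ≈ u**3 to lowest order — this is a cusp.
Classification: cusp.


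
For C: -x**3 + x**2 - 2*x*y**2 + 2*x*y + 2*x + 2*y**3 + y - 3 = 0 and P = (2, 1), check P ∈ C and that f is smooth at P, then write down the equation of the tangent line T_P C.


Tangent line at P: -6*x + 3*y + 9 = 0.

Step 1: f(2, 1) = 0, so P lies on C.
Step 2: partial derivatives
  f_x(x, y) = -3*x**2 + 2*x - 2*y**2 + 2*y + 2, f_y(x, y) = -4*x*y + 2*x + 6*y**2 + 1.
  f_x(P) = -6, f_y(P) = 3 (gradient nonzero, so P is smooth).
Step 3: tangent line at P: -6·(x − 2) + 3·(y − 1) = 0.
Expanding: -6*x + 3*y + 9 = 0.


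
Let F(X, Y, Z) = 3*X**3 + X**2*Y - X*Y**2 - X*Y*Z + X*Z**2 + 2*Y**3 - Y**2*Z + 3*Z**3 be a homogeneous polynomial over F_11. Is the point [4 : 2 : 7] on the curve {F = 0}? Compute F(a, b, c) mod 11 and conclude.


F(4,2,7) ≡ 1 (mod 11); P is NOT on the curve.

Evaluate F(4, 2, 7) term-by-term (mod 11).
  3*X**3 ↦ 3·64·1·1 = 192
  X**2*Y ↦ 1·16·2·1 = 32
  -X*Y**2 ↦ -1·4·4·1 = -16
  -X*Y*Z ↦ -1·4·2·7 = -56
  X*Z**2 ↦ 1·4·1·49 = 196
  2*Y**3 ↦ 2·1·8·1 = 16
  -Y**2*Z ↦ -1·1·4·7 = -28
  3*Z**3 ↦ 3·1·1·343 = 1029
Sum: F(4, 2, 7) = (192) + (32) + (-16) + (-56) + (196) + (16) + (-28) + (1029) = 1365.
Reducing mod 11: 1365 ≡ 1 (mod 11).
Since F(a, b, c) ≡ 1 ≠ 0 (mod 11), P does NOT lie on the curve.


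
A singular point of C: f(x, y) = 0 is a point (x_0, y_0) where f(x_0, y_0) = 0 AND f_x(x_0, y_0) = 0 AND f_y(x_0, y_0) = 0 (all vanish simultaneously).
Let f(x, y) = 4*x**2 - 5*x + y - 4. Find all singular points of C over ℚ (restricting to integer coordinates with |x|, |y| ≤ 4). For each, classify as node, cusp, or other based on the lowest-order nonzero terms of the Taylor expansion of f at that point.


No singular points in the scanned grid; C is smooth there.

Compute partial derivatives:
  f_x = 8*x - 5.
  f_y = 1.
f_y = 1 is a nonzero constant, so f_y never vanishes: no point (x, y) can satisfy f = f_x = f_y = 0. In particular no (x, y) ∈ {−4, ..., 4}² is singular; the curve is smooth.


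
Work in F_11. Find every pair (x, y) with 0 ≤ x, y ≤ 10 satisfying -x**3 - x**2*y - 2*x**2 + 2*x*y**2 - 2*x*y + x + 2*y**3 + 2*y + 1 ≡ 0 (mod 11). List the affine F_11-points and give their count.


Affine F_11-points: {(1, 10), (4, 4), (6, 7), (8, 10), (10, 3)}; count = 5.

For each of the 121 pairs (x, y) ∈ F_11², evaluate f(x, y) mod 11. Record the zeros.
  x = 0: [0↦1, 1↦5, 2↦10, 3↦6, 4↦5, 5↦8, 6↦5, 7↦8, 8↦7, 9↦3, 10↦8]  zeros at y ∈ ∅
  x = 1: [0↦10, 1↦2, 2↦10, 3↦2, 4↦1, 5↦8, 6↦2, 7↦6, 8↦10, 9↦4, 10↦0]  zeros at y ∈ {10}
  x = 2: [0↦9, 1↦9, 2↦7, 3↦4, 4↦1, 5↦10, 6↦10, 7↦2, 8↦9, 9↦10, 10↦6]  zeros at y ∈ ∅
  x = 3: [0↦3, 1↦9, 2↦6, 3↦6, 4↦10, 5↦8, 6↦1, 7↦1, 8↦9, 9↦4, 10↦9]  zeros at y ∈ ∅
  x = 4: [0↦8, 1↦7, 2↦1, 3↦2, 4↦0, 5↦7, 6↦2, 7↦8, 8↦4, 9↦2, 10↦3]  zeros at y ∈ {4}
  x = 5: [0↦7, 1↦8, 2↦8, 3↦8, 4↦9, 5↦1, 6↦7, 7↦6, 8↦10, 9↦9, 10↦4]  zeros at y ∈ ∅
  x = 6: [0↦5, 1↦6, 2↦10, 3↦7, 4↦9, 5↦6, 6↦10, 7↦0, 8↦10, 9↦8, 10↦6]  zeros at y ∈ {7}
  x = 7: [0↦7, 1↦6, 2↦1, 3↦4, 4↦5, 5↦5, 6↦5, 7↦6, 8↦9, 9↦4, 10↦3]  zeros at y ∈ ∅
  x = 8: [0↦7, 1↦2, 2↦8, 3↦4, 4↦2, 5↦3, 6↦8, 7↦7, 8↦1, 9↦2, 10↦0]  zeros at y ∈ {10}
  x = 9: [0↦10, 1↦10, 2↦3, 3↦1, 4↦5, 5↦5, 6↦2, 7↦8, 8↦2, 9↦7, 10↦2]  zeros at y ∈ ∅
  x = 10: [0↦10, 1↦2, 2↦2, 3↦0, 4↦8, 5↦5, 6↦3, 7↦3, 8↦6, 9↦2, 10↦3]  zeros at y ∈ {3}
Collecting zeros: affine points = {(1, 10), (4, 4), (6, 7), (8, 10), (10, 3)}.
Total count |C(F_11)_aff| = 5.


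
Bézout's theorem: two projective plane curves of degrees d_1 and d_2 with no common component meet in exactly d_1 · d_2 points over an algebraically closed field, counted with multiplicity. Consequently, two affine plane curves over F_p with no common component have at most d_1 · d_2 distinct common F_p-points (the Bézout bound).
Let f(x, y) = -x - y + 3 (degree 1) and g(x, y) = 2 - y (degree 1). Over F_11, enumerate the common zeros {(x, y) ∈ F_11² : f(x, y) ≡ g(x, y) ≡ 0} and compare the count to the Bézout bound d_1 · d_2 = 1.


Common zeros: {(1, 2)}; count = 1; Bézout bound = 1.

deg(f) = 1, deg(g) = 1, so Bézout bound = 1.
Scan x ∈ F_11. For each x, list the y ∈ F_11 with f(x, y) ≡ 0 and those with g(x, y) ≡ 0 (mod 11); the common zeros in that column are the intersection.
  x = 0: f ≡ 0 at y ∈ {3}; g ≡ 0 at y ∈ {2}; common: ∅.
  x = 1: f ≡ 0 at y ∈ {2}; g ≡ 0 at y ∈ {2}; common: {2}.
  x = 2: f ≡ 0 at y ∈ {1}; g ≡ 0 at y ∈ {2}; common: ∅.
  x = 3: f ≡ 0 at y ∈ {0}; g ≡ 0 at y ∈ {2}; common: ∅.
  x = 4: f ≡ 0 at y ∈ {10}; g ≡ 0 at y ∈ {2}; common: ∅.
  x = 5: f ≡ 0 at y ∈ {9}; g ≡ 0 at y ∈ {2}; common: ∅.
  x = 6: f ≡ 0 at y ∈ {8}; g ≡ 0 at y ∈ {2}; common: ∅.
  x = 7: f ≡ 0 at y ∈ {7}; g ≡ 0 at y ∈ {2}; common: ∅.
  x = 8: f ≡ 0 at y ∈ {6}; g ≡ 0 at y ∈ {2}; common: ∅.
  x = 9: f ≡ 0 at y ∈ {5}; g ≡ 0 at y ∈ {2}; common: ∅.
  x = 10: f ≡ 0 at y ∈ {4}; g ≡ 0 at y ∈ {2}; common: ∅.
Collecting: common zeros = {(1, 2)}, so the count is 1.
Comparison with the Bézout bound: 1 ≤ 1 = deg(f)·deg(g), as expected for curves with no common component (the bound is attained).


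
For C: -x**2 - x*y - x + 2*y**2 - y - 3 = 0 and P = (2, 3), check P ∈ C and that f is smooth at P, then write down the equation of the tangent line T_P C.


Tangent line at P: -8*x + 9*y - 11 = 0.

Step 1: f(2, 3) = 0, so P lies on C.
Step 2: partial derivatives
  f_x(x, y) = -2*x - y - 1, f_y(x, y) = -x + 4*y - 1.
  f_x(P) = -8, f_y(P) = 9 (gradient nonzero, so P is smooth).
Step 3: tangent line at P: -8·(x − 2) + 9·(y − 3) = 0.
Expanding: -8*x + 9*y - 11 = 0.


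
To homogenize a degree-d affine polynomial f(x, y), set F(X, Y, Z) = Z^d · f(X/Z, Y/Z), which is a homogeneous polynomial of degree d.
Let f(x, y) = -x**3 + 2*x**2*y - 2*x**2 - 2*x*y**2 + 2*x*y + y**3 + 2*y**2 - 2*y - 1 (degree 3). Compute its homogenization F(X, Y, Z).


F(X, Y, Z) = -X**3 + 2*X**2*Y - 2*X**2*Z - 2*X*Y**2 + 2*X*Y*Z + Y**3 + 2*Y**2*Z - 2*Y*Z**2 - Z**3

deg(f) = 3.
Substitute x = X/Z, y = Y/Z into f, then multiply by Z^3.
  monomial -1·x^3·y^0 ↦ -1·X^3·Y^0·Z^0.
  monomial 2·x^2·y^1 ↦ 2·X^2·Y^1·Z^0.
  monomial -2·x^2·y^0 ↦ -2·X^2·Y^0·Z^1.
  monomial -2·x^1·y^2 ↦ -2·X^1·Y^2·Z^0.
  monomial 2·x^1·y^1 ↦ 2·X^1·Y^1·Z^1.
  monomial 1·x^0·y^3 ↦ 1·X^0·Y^3·Z^0.
  monomial 2·x^0·y^2 ↦ 2·X^0·Y^2·Z^1.
  monomial -2·x^0·y^1 ↦ -2·X^0·Y^1·Z^2.
  monomial -1·x^0·y^0 ↦ -1·X^0·Y^0·Z^3.
Collecting: F(X, Y, Z) = -X**3 + 2*X**2*Y - 2*X**2*Z - 2*X*Y**2 + 2*X*Y*Z + Y**3 + 2*Y**2*Z - 2*Y*Z**2 - Z**3.


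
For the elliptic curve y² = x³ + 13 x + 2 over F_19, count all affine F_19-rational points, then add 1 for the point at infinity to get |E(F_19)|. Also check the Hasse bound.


Affine points = {(1, 4), (1, 15), (2, 6), (2, 13), (3, 7), (3, 12), (4, 2), (4, 17), (6, 7), (6, 12), (10, 7), (10, 12), (12, 9), (12, 10), (15, 0), (17, 5), (17, 14), (18, 8), (18, 11)}; affine count = 19; |E(F_19)| = 20.

Discriminant check: Δ ∝ 4a³ + 27b² = 4·13³ + 27·2² = 4·2197 + 27·4 ≡ 4 (mod 19). Nonzero ⇒ E is nonsingular.
For each x ∈ F_19, compute rhs = x³ + 13·x + 2 mod 19, then count y ∈ F_19 with y² ≡ rhs.
  x = 0: rhs = 2, matching y values: none (0 points).
  x = 1: rhs = 16, matching y values: 4, 15 (2 points).
  x = 2: rhs = 17, matching y values: 6, 13 (2 points).
  x = 3: rhs = 11, matching y values: 7, 12 (2 points).
  x = 4: rhs = 4, matching y values: 2, 17 (2 points).
  x = 5: rhs = 2, matching y values: none (0 points).
  x = 6: rhs = 11, matching y values: 7, 12 (2 points).
  x = 7: rhs = 18, matching y values: none (0 points).
  x = 8: rhs = 10, matching y values: none (0 points).
  x = 9: rhs = 12, matching y values: none (0 points).
  x = 10: rhs = 11, matching y values: 7, 12 (2 points).
  x = 11: rhs = 13, matching y values: none (0 points).
  x = 12: rhs = 5, matching y values: 9, 10 (2 points).
  x = 13: rhs = 12, matching y values: none (0 points).
  x = 14: rhs = 2, matching y values: none (0 points).
  x = 15: rhs = 0, matching y values: 0 (1 points).
  x = 16: rhs = 12, matching y values: none (0 points).
  x = 17: rhs = 6, matching y values: 5, 14 (2 points).
  x = 18: rhs = 7, matching y values: 8, 11 (2 points).
Total affine count: 19.
Full point count |E(F_19)| = 19 + 1 = 20.
Hasse bound: |20 − (19+1)| = |0| = 0 ≤ 2√19 ≈ 8.7178 ✓.


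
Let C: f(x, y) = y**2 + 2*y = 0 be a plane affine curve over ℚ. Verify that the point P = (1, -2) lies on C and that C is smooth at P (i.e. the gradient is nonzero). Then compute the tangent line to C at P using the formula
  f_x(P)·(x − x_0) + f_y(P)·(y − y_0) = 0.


Tangent line at P: -2*y - 4 = 0.

Step 1: f(1, -2) = 0, so P lies on C.
Step 2: partial derivatives
  f_x(x, y) = 0, f_y(x, y) = 2*y + 2.
  f_x(P) = 0, f_y(P) = -2 (gradient nonzero, so P is smooth).
Step 3: tangent line at P: 0·(x − 1) + -2·(y − -2) = 0.
Expanding: -2*y - 4 = 0.


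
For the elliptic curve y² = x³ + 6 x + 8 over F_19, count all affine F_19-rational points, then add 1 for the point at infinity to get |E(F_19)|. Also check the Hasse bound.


Affine points = {(2, 3), (2, 16), (4, 1), (4, 18), (5, 7), (5, 12), (8, 6), (8, 13), (10, 2), (10, 17), (14, 9), (14, 10), (16, 1), (16, 18), (17, 8), (17, 11), (18, 1), (18, 18)}; affine count = 18; |E(F_19)| = 19.

Discriminant check: Δ ∝ 4a³ + 27b² = 4·6³ + 27·8² = 4·216 + 27·64 ≡ 8 (mod 19). Nonzero ⇒ E is nonsingular.
For each x ∈ F_19, compute rhs = x³ + 6·x + 8 mod 19, then count y ∈ F_19 with y² ≡ rhs.
  x = 0: rhs = 8, matching y values: none (0 points).
  x = 1: rhs = 15, matching y values: none (0 points).
  x = 2: rhs = 9, matching y values: 3, 16 (2 points).
  x = 3: rhs = 15, matching y values: none (0 points).
  x = 4: rhs = 1, matching y values: 1, 18 (2 points).
  x = 5: rhs = 11, matching y values: 7, 12 (2 points).
  x = 6: rhs = 13, matching y values: none (0 points).
  x = 7: rhs = 13, matching y values: none (0 points).
  x = 8: rhs = 17, matching y values: 6, 13 (2 points).
  x = 9: rhs = 12, matching y values: none (0 points).
  x = 10: rhs = 4, matching y values: 2, 17 (2 points).
  x = 11: rhs = 18, matching y values: none (0 points).
  x = 12: rhs = 3, matching y values: none (0 points).
  x = 13: rhs = 3, matching y values: none (0 points).
  x = 14: rhs = 5, matching y values: 9, 10 (2 points).
  x = 15: rhs = 15, matching y values: none (0 points).
  x = 16: rhs = 1, matching y values: 1, 18 (2 points).
  x = 17: rhs = 7, matching y values: 8, 11 (2 points).
  x = 18: rhs = 1, matching y values: 1, 18 (2 points).
Total affine count: 18.
Full point count |E(F_19)| = 18 + 1 = 19.
Hasse bound: |19 − (19+1)| = |-1| = 1 ≤ 2√19 ≈ 8.7178 ✓.


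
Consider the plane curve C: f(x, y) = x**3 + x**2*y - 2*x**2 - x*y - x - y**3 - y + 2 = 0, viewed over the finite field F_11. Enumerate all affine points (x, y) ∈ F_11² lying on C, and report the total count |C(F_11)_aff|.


Affine F_11-points: {(0, 1), (0, 4), (0, 6), (1, 0), (2, 0), (2, 1), (2, 10), (4, 2), (6, 7), (8, 5), (9, 6), (9, 8), (10, 0), (10, 1), (10, 10)}; count = 15.

For each of the 121 pairs (x, y) ∈ F_11², evaluate f(x, y) mod 11. Record the zeros.
  x = 0: [0↦2, 1↦0, 2↦3, 3↦5, 4↦0, 5↦4, 6↦0, 7↦4, 8↦10, 9↦1, 10↦4]  zeros at y ∈ {1, 4, 6}
  x = 1: [0↦0, 1↦9, 2↦1, 3↦3, 4↦9, 5↦2, 6↦9, 7↦2, 8↦8, 9↦10, 10↦2]  zeros at y ∈ {0}
  x = 2: [0↦0, 1↦0, 2↦5, 3↦9, 4↦6, 5↦1, 6↦10, 7↦5, 8↦2, 9↦6, 10↦0]  zeros at y ∈ {0, 1, 10}
  x = 3: [0↦8, 1↦1, 2↦10, 3↦7, 4↦8, 5↦7, 6↦9, 7↦8, 8↦9, 9↦6, 10↦4]  zeros at y ∈ ∅
  x = 4: [0↦8, 1↦7, 2↦0, 3↦3, 4↦10, 5↦4, 6↦1, 7↦6, 8↦2, 9↦5, 10↦9]  zeros at y ∈ {2}
  x = 5: [0↦6, 1↦2, 2↦3, 3↦3, 4↦7, 5↦9, 6↦3, 7↦5, 8↦9, 9↦9, 10↦10]  zeros at y ∈ ∅
  x = 6: [0↦8, 1↦3, 2↦3, 3↦2, 4↦5, 5↦6, 6↦10, 7↦0, 8↦3, 9↦2, 10↦2]  zeros at y ∈ {7}
  x = 7: [0↦9, 1↦5, 2↦6, 3↦6, 4↦10, 5↦1, 6↦6, 7↦8, 8↦1, 9↦1, 10↦2]  zeros at y ∈ ∅
  x = 8: [0↦4, 1↦3, 2↦7, 3↦10, 4↦6, 5↦0, 6↦8, 7↦2, 8↦9, 9↦1, 10↦5]  zeros at y ∈ {5}
  x = 9: [0↦10, 1↦3, 2↦1, 3↦9, 4↦10, 5↦9, 6↦0, 7↦10, 8↦0, 9↦8, 10↦6]  zeros at y ∈ {6, 8}
  x = 10: [0↦0, 1↦0, 2↦5, 3↦9, 4↦6, 5↦1, 6↦10, 7↦5, 8↦2, 9↦6, 10↦0]  zeros at y ∈ {0, 1, 10}
Collecting zeros: affine points = {(0, 1), (0, 4), (0, 6), (1, 0), (2, 0), (2, 1), (2, 10), (4, 2), (6, 7), (8, 5), (9, 6), (9, 8), (10, 0), (10, 1), (10, 10)}.
Total count |C(F_11)_aff| = 15.


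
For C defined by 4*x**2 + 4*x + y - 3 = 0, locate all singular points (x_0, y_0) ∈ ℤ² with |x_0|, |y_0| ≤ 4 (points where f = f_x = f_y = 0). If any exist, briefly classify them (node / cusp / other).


No singular points in the scanned grid; C is smooth there.

Compute partial derivatives:
  f_x = 8*x + 4.
  f_y = 1.
f_y = 1 is a nonzero constant, so f_y never vanishes: no point (x, y) can satisfy f = f_x = f_y = 0. In particular no (x, y) ∈ {−4, ..., 4}² is singular; the curve is smooth.


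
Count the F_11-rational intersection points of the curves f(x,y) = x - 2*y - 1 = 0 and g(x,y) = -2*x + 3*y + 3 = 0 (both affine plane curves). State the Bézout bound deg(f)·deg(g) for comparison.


Common zeros: {(3, 1)}; count = 1; Bézout bound = 1.

deg(f) = 1, deg(g) = 1, so Bézout bound = 1.
Scan x ∈ F_11. For each x, list the y ∈ F_11 with f(x, y) ≡ 0 and those with g(x, y) ≡ 0 (mod 11); the common zeros in that column are the intersection.
  x = 0: f ≡ 0 at y ∈ {5}; g ≡ 0 at y ∈ {10}; common: ∅.
  x = 1: f ≡ 0 at y ∈ {0}; g ≡ 0 at y ∈ {7}; common: ∅.
  x = 2: f ≡ 0 at y ∈ {6}; g ≡ 0 at y ∈ {4}; common: ∅.
  x = 3: f ≡ 0 at y ∈ {1}; g ≡ 0 at y ∈ {1}; common: {1}.
  x = 4: f ≡ 0 at y ∈ {7}; g ≡ 0 at y ∈ {9}; common: ∅.
  x = 5: f ≡ 0 at y ∈ {2}; g ≡ 0 at y ∈ {6}; common: ∅.
  x = 6: f ≡ 0 at y ∈ {8}; g ≡ 0 at y ∈ {3}; common: ∅.
  x = 7: f ≡ 0 at y ∈ {3}; g ≡ 0 at y ∈ {0}; common: ∅.
  x = 8: f ≡ 0 at y ∈ {9}; g ≡ 0 at y ∈ {8}; common: ∅.
  x = 9: f ≡ 0 at y ∈ {4}; g ≡ 0 at y ∈ {5}; common: ∅.
  x = 10: f ≡ 0 at y ∈ {10}; g ≡ 0 at y ∈ {2}; common: ∅.
Collecting: common zeros = {(3, 1)}, so the count is 1.
Comparison with the Bézout bound: 1 ≤ 1 = deg(f)·deg(g), as expected for curves with no common component (the bound is attained).


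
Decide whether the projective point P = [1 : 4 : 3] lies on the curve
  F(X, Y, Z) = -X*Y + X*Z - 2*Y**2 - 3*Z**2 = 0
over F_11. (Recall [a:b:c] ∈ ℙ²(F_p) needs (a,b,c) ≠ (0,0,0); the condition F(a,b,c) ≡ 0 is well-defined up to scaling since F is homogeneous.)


F(1,4,3) ≡ 6 (mod 11); P is NOT on the curve.

Evaluate F(1, 4, 3) term-by-term (mod 11).
  -X*Y ↦ -1·1·4·1 = -4
  X*Z ↦ 1·1·1·3 = 3
  -2*Y**2 ↦ -2·1·16·1 = -32
  -3*Z**2 ↦ -3·1·1·9 = -27
Sum: F(1, 4, 3) = (-4) + (3) + (-32) + (-27) = -60.
Reducing mod 11: -60 ≡ 6 (mod 11).
Since F(a, b, c) ≡ 6 ≠ 0 (mod 11), P does NOT lie on the curve.


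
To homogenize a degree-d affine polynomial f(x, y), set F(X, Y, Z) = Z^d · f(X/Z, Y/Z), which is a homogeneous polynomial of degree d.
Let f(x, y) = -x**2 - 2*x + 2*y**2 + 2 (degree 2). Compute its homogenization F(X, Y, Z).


F(X, Y, Z) = -X**2 - 2*X*Z + 2*Y**2 + 2*Z**2

deg(f) = 2.
Substitute x = X/Z, y = Y/Z into f, then multiply by Z^2.
  monomial -1·x^2·y^0 ↦ -1·X^2·Y^0·Z^0.
  monomial -2·x^1·y^0 ↦ -2·X^1·Y^0·Z^1.
  monomial 2·x^0·y^2 ↦ 2·X^0·Y^2·Z^0.
  monomial 2·x^0·y^0 ↦ 2·X^0·Y^0·Z^2.
Collecting: F(X, Y, Z) = -X**2 - 2*X*Z + 2*Y**2 + 2*Z**2.


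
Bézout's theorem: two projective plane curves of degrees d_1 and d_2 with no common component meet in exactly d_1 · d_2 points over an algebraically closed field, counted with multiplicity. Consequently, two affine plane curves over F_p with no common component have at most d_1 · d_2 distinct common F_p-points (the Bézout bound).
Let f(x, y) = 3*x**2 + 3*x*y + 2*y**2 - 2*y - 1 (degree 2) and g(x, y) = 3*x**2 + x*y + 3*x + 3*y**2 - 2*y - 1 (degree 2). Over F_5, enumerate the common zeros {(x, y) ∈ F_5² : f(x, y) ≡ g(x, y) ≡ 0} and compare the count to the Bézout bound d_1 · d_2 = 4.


Common zeros: {(3, 3), (4, 2)}; count = 2; Bézout bound = 4.

deg(f) = 2, deg(g) = 2, so Bézout bound = 4.
Scan x ∈ F_5. For each x, list the y ∈ F_5 with f(x, y) ≡ 0 and those with g(x, y) ≡ 0 (mod 5); the common zeros in that column are the intersection.
  x = 0: f ≡ 0 at y ∈ ∅; g ≡ 0 at y ∈ {1, 3}; common: ∅.
  x = 1: f ≡ 0 at y ∈ {1}; g ≡ 0 at y ∈ {0, 2}; common: ∅.
  x = 2: f ≡ 0 at y ∈ ∅; g ≡ 0 at y ∈ {1, 4}; common: ∅.
  x = 3: f ≡ 0 at y ∈ {1, 3}; g ≡ 0 at y ∈ {0, 3}; common: {3}.
  x = 4: f ≡ 0 at y ∈ {2, 3}; g ≡ 0 at y ∈ {2, 4}; common: {2}.
Collecting: common zeros = {(3, 3), (4, 2)}, so the count is 2.
Comparison with the Bézout bound: 2 ≤ 4 = deg(f)·deg(g), as expected for curves with no common component (the affine F_5-count falls short of the bound because intersections may lie at infinity, over extension fields, or carry multiplicity).


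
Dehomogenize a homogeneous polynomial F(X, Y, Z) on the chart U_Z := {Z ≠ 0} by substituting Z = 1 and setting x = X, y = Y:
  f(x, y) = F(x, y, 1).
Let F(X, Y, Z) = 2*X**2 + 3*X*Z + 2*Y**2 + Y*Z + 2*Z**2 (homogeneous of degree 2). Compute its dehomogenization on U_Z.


f(x, y) = 2*x**2 + 3*x + 2*y**2 + y + 2

On U_Z we set Z = 1. Each monomial c·X^i·Y^j·Z^k in F becomes c·x^i·y^j·1^k = c·x^i·y^j.
Substituting Z = 1: F(X, Y, 1) = 2*x**2 + 3*x + 2*y**2 + y + 2.
Note: deg(f) ≤ deg(F) = 2; strict inequality happens when F is divisible by Z (lost terms).


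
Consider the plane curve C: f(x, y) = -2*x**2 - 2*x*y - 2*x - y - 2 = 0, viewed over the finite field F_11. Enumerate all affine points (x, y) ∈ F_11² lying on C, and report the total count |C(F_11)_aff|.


Affine F_11-points: {(0, 9), (1, 9), (2, 6), (3, 1), (4, 10), (6, 1), (7, 10), (8, 5), (9, 2), (10, 2)}; count = 10.

For each of the 121 pairs (x, y) ∈ F_11², evaluate f(x, y) mod 11. Record the zeros.
  x = 0: [0↦9, 1↦8, 2↦7, 3↦6, 4↦5, 5↦4, 6↦3, 7↦2, 8↦1, 9↦0, 10↦10]  zeros at y ∈ {9}
  x = 1: [0↦5, 1↦2, 2↦10, 3↦7, 4↦4, 5↦1, 6↦9, 7↦6, 8↦3, 9↦0, 10↦8]  zeros at y ∈ {9}
  x = 2: [0↦8, 1↦3, 2↦9, 3↦4, 4↦10, 5↦5, 6↦0, 7↦6, 8↦1, 9↦7, 10↦2]  zeros at y ∈ {6}
  x = 3: [0↦7, 1↦0, 2↦4, 3↦8, 4↦1, 5↦5, 6↦9, 7↦2, 8↦6, 9↦10, 10↦3]  zeros at y ∈ {1}
  x = 4: [0↦2, 1↦4, 2↦6, 3↦8, 4↦10, 5↦1, 6↦3, 7↦5, 8↦7, 9↦9, 10↦0]  zeros at y ∈ {10}
  x = 5: [0↦4, 1↦4, 2↦4, 3↦4, 4↦4, 5↦4, 6↦4, 7↦4, 8↦4, 9↦4, 10↦4]  zeros at y ∈ ∅
  x = 6: [0↦2, 1↦0, 2↦9, 3↦7, 4↦5, 5↦3, 6↦1, 7↦10, 8↦8, 9↦6, 10↦4]  zeros at y ∈ {1}
  x = 7: [0↦7, 1↦3, 2↦10, 3↦6, 4↦2, 5↦9, 6↦5, 7↦1, 8↦8, 9↦4, 10↦0]  zeros at y ∈ {10}
  x = 8: [0↦8, 1↦2, 2↦7, 3↦1, 4↦6, 5↦0, 6↦5, 7↦10, 8↦4, 9↦9, 10↦3]  zeros at y ∈ {5}
  x = 9: [0↦5, 1↦8, 2↦0, 3↦3, 4↦6, 5↦9, 6↦1, 7↦4, 8↦7, 9↦10, 10↦2]  zeros at y ∈ {2}
  x = 10: [0↦9, 1↦10, 2↦0, 3↦1, 4↦2, 5↦3, 6↦4, 7↦5, 8↦6, 9↦7, 10↦8]  zeros at y ∈ {2}
Collecting zeros: affine points = {(0, 9), (1, 9), (2, 6), (3, 1), (4, 10), (6, 1), (7, 10), (8, 5), (9, 2), (10, 2)}.
Total count |C(F_11)_aff| = 10.


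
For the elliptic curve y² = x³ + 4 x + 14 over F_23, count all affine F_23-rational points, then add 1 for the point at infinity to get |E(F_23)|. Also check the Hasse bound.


Affine points = {(4, 5), (4, 18), (6, 1), (6, 22), (8, 11), (8, 12), (11, 3), (11, 20), (13, 3), (13, 20), (14, 10), (14, 13), (17, 2), (17, 21), (19, 7), (19, 16), (22, 3), (22, 20)}; affine count = 18; |E(F_23)| = 19.

Discriminant check: Δ ∝ 4a³ + 27b² = 4·4³ + 27·14² = 4·64 + 27·196 ≡ 5 (mod 23). Nonzero ⇒ E is nonsingular.
For each x ∈ F_23, compute rhs = x³ + 4·x + 14 mod 23, then count y ∈ F_23 with y² ≡ rhs.
  x = 0: rhs = 14, matching y values: none (0 points).
  x = 1: rhs = 19, matching y values: none (0 points).
  x = 2: rhs = 7, matching y values: none (0 points).
  x = 3: rhs = 7, matching y values: none (0 points).
  x = 4: rhs = 2, matching y values: 5, 18 (2 points).
  x = 5: rhs = 21, matching y values: none (0 points).
  x = 6: rhs = 1, matching y values: 1, 22 (2 points).
  x = 7: rhs = 17, matching y values: none (0 points).
  x = 8: rhs = 6, matching y values: 11, 12 (2 points).
  x = 9: rhs = 20, matching y values: none (0 points).
  x = 10: rhs = 19, matching y values: none (0 points).
  x = 11: rhs = 9, matching y values: 3, 20 (2 points).
  x = 12: rhs = 19, matching y values: none (0 points).
  x = 13: rhs = 9, matching y values: 3, 20 (2 points).
  x = 14: rhs = 8, matching y values: 10, 13 (2 points).
  x = 15: rhs = 22, matching y values: none (0 points).
  x = 16: rhs = 11, matching y values: none (0 points).
  x = 17: rhs = 4, matching y values: 2, 21 (2 points).
  x = 18: rhs = 7, matching y values: none (0 points).
  x = 19: rhs = 3, matching y values: 7, 16 (2 points).
  x = 20: rhs = 21, matching y values: none (0 points).
  x = 21: rhs = 21, matching y values: none (0 points).
  x = 22: rhs = 9, matching y values: 3, 20 (2 points).
Total affine count: 18.
Full point count |E(F_23)| = 18 + 1 = 19.
Hasse bound: |19 − (23+1)| = |-5| = 5 ≤ 2√23 ≈ 9.5917 ✓.


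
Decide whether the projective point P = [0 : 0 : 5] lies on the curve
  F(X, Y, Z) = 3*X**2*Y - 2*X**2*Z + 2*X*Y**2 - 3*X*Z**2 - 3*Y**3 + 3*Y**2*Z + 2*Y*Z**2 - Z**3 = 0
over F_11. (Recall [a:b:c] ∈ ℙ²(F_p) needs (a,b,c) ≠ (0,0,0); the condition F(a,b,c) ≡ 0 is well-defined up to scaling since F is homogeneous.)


F(0,0,5) ≡ 7 (mod 11); P is NOT on the curve.

Evaluate F(0, 0, 5) term-by-term (mod 11).
  3*X**2*Y ↦ 3·0·0·1 = 0
  -2*X**2*Z ↦ -2·0·1·5 = 0
  2*X*Y**2 ↦ 2·0·0·1 = 0
  -3*X*Z**2 ↦ -3·0·1·25 = 0
  -3*Y**3 ↦ -3·1·0·1 = 0
  3*Y**2*Z ↦ 3·1·0·5 = 0
  2*Y*Z**2 ↦ 2·1·0·25 = 0
  -Z**3 ↦ -1·1·1·125 = -125
Sum: F(0, 0, 5) = (0) + (0) + (0) + (0) + (0) + (0) + (0) + (-125) = -125.
Reducing mod 11: -125 ≡ 7 (mod 11).
Since F(a, b, c) ≡ 7 ≠ 0 (mod 11), P does NOT lie on the curve.


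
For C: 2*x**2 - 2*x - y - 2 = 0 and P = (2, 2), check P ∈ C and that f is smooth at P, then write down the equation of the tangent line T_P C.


Tangent line at P: 6*x - y - 10 = 0.

Step 1: f(2, 2) = 0, so P lies on C.
Step 2: partial derivatives
  f_x(x, y) = 4*x - 2, f_y(x, y) = -1.
  f_x(P) = 6, f_y(P) = -1 (gradient nonzero, so P is smooth).
Step 3: tangent line at P: 6·(x − 2) + -1·(y − 2) = 0.
Expanding: 6*x - y - 10 = 0.


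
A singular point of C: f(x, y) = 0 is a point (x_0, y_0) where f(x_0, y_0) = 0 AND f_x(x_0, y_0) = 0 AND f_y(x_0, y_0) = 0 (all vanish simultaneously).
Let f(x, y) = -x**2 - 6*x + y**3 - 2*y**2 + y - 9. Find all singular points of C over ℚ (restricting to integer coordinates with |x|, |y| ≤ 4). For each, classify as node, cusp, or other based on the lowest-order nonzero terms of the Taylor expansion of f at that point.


Singular points: {(-3, 1)}; classification: node.

Compute partial derivatives:
  f_x = -2*x - 6.
  f_y = 3*y**2 - 4*y + 1.
Scan x_0 ∈ {−4, ..., 4}. For each x_0, f_y(x_0, y) is a polynomial in y; find its integer roots y ∈ {−4, ..., 4}, then test f_x and f at those candidates.
  x = -4: f_y(-4, y) = 3*y**2 - 4*y + 1; vanishes at y ∈ {1}. (-4, 1): f_x = 2 ≠ 0.
  x = -3: f_y(-3, y) = 3*y**2 - 4*y + 1; vanishes at y ∈ {1}. (-3, 1): f_x = 0, f = 0 — SINGULAR.
  x = -2: f_y(-2, y) = 3*y**2 - 4*y + 1; vanishes at y ∈ {1}. (-2, 1): f_x = -2 ≠ 0.
  x = -1: f_y(-1, y) = 3*y**2 - 4*y + 1; vanishes at y ∈ {1}. (-1, 1): f_x = -4 ≠ 0.
  x = 0: f_y(0, y) = 3*y**2 - 4*y + 1; vanishes at y ∈ {1}. (0, 1): f_x = -6 ≠ 0.
  x = 1: f_y(1, y) = 3*y**2 - 4*y + 1; vanishes at y ∈ {1}. (1, 1): f_x = -8 ≠ 0.
  x = 2: f_y(2, y) = 3*y**2 - 4*y + 1; vanishes at y ∈ {1}. (2, 1): f_x = -10 ≠ 0.
  x = 3: f_y(3, y) = 3*y**2 - 4*y + 1; vanishes at y ∈ {1}. (3, 1): f_x = -12 ≠ 0.
  x = 4: f_y(4, y) = 3*y**2 - 4*y + 1; vanishes at y ∈ {1}. (4, 1): f_x = -14 ≠ 0.
Only singular point on the grid: (-3, 1).
Classify: substitute x = -3 + u, y = 1 + v and expand: f = -u**2 + v**3 + v**2.
No constant or linear terms (consistent with a singular point). Quadratic part: -u**2 + v**2. Cubic part: v**3.
The quadratic part v**2 - u**2 = (v − u)(v + u) splits into two distinct linear factors, so there are two distinct tangent lines y − 1 = ±(x − -3) — this is a node (ordinary double point).
Classification: node.


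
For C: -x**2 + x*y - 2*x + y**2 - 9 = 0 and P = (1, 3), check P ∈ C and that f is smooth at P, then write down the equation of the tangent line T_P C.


Tangent line at P: -x + 7*y - 20 = 0.

Step 1: f(1, 3) = 0, so P lies on C.
Step 2: partial derivatives
  f_x(x, y) = -2*x + y - 2, f_y(x, y) = x + 2*y.
  f_x(P) = -1, f_y(P) = 7 (gradient nonzero, so P is smooth).
Step 3: tangent line at P: -1·(x − 1) + 7·(y − 3) = 0.
Expanding: -x + 7*y - 20 = 0.


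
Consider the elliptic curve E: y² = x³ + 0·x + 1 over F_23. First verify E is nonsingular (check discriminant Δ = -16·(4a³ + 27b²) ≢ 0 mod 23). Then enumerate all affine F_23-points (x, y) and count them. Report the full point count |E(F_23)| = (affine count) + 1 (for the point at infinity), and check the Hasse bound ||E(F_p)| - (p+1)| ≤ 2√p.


Affine points = {(0, 1), (0, 22), (1, 5), (1, 18), (2, 3), (2, 20), (10, 9), (10, 14), (12, 2), (12, 21), (13, 6), (13, 17), (14, 10), (14, 13), (15, 8), (15, 15), (16, 7), (16, 16), (19, 11), (19, 12), (21, 4), (21, 19), (22, 0)}; affine count = 23; |E(F_23)| = 24.

Discriminant check: Δ ∝ 4a³ + 27b² = 4·0³ + 27·1² = 4·0 + 27·1 ≡ 4 (mod 23). Nonzero ⇒ E is nonsingular.
For each x ∈ F_23, compute rhs = x³ + 0·x + 1 mod 23, then count y ∈ F_23 with y² ≡ rhs.
  x = 0: rhs = 1, matching y values: 1, 22 (2 points).
  x = 1: rhs = 2, matching y values: 5, 18 (2 points).
  x = 2: rhs = 9, matching y values: 3, 20 (2 points).
  x = 3: rhs = 5, matching y values: none (0 points).
  x = 4: rhs = 19, matching y values: none (0 points).
  x = 5: rhs = 11, matching y values: none (0 points).
  x = 6: rhs = 10, matching y values: none (0 points).
  x = 7: rhs = 22, matching y values: none (0 points).
  x = 8: rhs = 7, matching y values: none (0 points).
  x = 9: rhs = 17, matching y values: none (0 points).
  x = 10: rhs = 12, matching y values: 9, 14 (2 points).
  x = 11: rhs = 21, matching y values: none (0 points).
  x = 12: rhs = 4, matching y values: 2, 21 (2 points).
  x = 13: rhs = 13, matching y values: 6, 17 (2 points).
  x = 14: rhs = 8, matching y values: 10, 13 (2 points).
  x = 15: rhs = 18, matching y values: 8, 15 (2 points).
  x = 16: rhs = 3, matching y values: 7, 16 (2 points).
  x = 17: rhs = 15, matching y values: none (0 points).
  x = 18: rhs = 14, matching y values: none (0 points).
  x = 19: rhs = 6, matching y values: 11, 12 (2 points).
  x = 20: rhs = 20, matching y values: none (0 points).
  x = 21: rhs = 16, matching y values: 4, 19 (2 points).
  x = 22: rhs = 0, matching y values: 0 (1 points).
Total affine count: 23.
Full point count |E(F_23)| = 23 + 1 = 24.
Hasse bound: |24 − (23+1)| = |0| = 0 ≤ 2√23 ≈ 9.5917 ✓.


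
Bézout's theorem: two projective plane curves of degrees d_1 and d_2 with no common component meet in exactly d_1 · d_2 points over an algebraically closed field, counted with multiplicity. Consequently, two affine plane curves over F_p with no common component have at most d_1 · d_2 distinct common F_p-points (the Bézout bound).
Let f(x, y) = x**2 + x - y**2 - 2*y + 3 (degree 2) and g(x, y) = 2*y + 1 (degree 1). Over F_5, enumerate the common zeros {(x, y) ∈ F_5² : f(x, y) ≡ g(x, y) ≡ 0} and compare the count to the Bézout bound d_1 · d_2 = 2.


Common zeros: {(0, 2), (4, 2)}; count = 2; Bézout bound = 2.

deg(f) = 2, deg(g) = 1, so Bézout bound = 2.
Scan x ∈ F_5. For each x, list the y ∈ F_5 with f(x, y) ≡ 0 and those with g(x, y) ≡ 0 (mod 5); the common zeros in that column are the intersection.
  x = 0: f ≡ 0 at y ∈ {1, 2}; g ≡ 0 at y ∈ {2}; common: {2}.
  x = 1: f ≡ 0 at y ∈ {0, 3}; g ≡ 0 at y ∈ {2}; common: ∅.
  x = 2: f ≡ 0 at y ∈ {4}; g ≡ 0 at y ∈ {2}; common: ∅.
  x = 3: f ≡ 0 at y ∈ {0, 3}; g ≡ 0 at y ∈ {2}; common: ∅.
  x = 4: f ≡ 0 at y ∈ {1, 2}; g ≡ 0 at y ∈ {2}; common: {2}.
Collecting: common zeros = {(0, 2), (4, 2)}, so the count is 2.
Comparison with the Bézout bound: 2 ≤ 2 = deg(f)·deg(g), as expected for curves with no common component (the bound is attained).
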